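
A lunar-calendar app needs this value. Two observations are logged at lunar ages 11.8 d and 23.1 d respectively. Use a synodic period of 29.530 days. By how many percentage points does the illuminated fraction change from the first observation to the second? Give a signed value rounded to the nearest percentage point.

-50 pp

First observation: θ = 360°·11.8/29.530 = 143.9°, so f = 0.904.
Second observation: θ = 281.6°, f = 0.399.
Δf = 0.399 − 0.904 = -0.504, i.e. -50 pp.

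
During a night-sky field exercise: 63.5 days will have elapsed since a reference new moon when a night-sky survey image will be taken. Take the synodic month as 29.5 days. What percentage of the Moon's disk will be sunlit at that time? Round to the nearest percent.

63.5/29.5 = 2.153 lunations, so 2 complete cycles and 4.50 d into the next.
Phase angle: θ = 360°·(4.50 d)/(29.5 d) = 54.9°.
cos 54.9° = 0.575, so f = (1 − 0.575)/2 = 0.213, so 21%.

21%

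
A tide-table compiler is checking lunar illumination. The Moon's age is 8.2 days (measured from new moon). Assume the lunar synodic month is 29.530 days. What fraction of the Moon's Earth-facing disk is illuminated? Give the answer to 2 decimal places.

0.59

The Moon has covered 8.2/29.530 of its cycle, so θ ≈ 360° × 8.2/29.530 = 100.0°.
With cos θ = (-0.173), the lit fraction is (1 − (-0.173))/2 ≈ 0.587.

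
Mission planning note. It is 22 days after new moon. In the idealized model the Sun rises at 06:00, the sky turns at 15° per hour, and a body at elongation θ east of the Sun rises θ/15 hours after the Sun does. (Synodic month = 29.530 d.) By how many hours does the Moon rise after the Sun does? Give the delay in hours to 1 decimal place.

Elongation θ = 360° × 22/29.530 ≈ 268.2°.
Delay after the Sun = 268.2° / (15°/h) ≈ 17.88 h.
So the Moon rises 17.88 h after the Sun.

17.9 h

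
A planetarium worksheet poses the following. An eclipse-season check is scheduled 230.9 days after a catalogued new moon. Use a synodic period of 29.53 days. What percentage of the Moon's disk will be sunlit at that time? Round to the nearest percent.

230.9/29.53 = 7.819 lunations, so 7 complete cycles and 24.19 d into the next.
Phase angle: θ = 360°·(24.19 d)/(29.53 d) = 294.9°.
With cos θ = 0.421, the lit fraction is (1 − 0.421)/2 ≈ 0.289, so 29%.

29%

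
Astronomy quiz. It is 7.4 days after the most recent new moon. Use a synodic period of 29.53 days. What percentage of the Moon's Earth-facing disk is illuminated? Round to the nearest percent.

The Moon has covered 7.4/29.53 of its cycle, so θ ≈ 360° × 7.4/29.53 = 90.2°.
cos 90.2° = (-0.004), so f = (1 − (-0.004))/2 = 0.502, so 50%.

50%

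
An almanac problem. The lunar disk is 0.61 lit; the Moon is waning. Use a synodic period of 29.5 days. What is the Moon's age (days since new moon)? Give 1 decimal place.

From f = (1 − cos θ)/2: cos θ = 1 − 2×0.61 = -0.220; arccos → 102.7°.
A waning Moon lies in 180°–360°, so θ = 360° − 102.7° = 257.3°.
That fraction of the synodic month is 257.3/360 × 29.5 d ≈ 21.08 d.

21.1 days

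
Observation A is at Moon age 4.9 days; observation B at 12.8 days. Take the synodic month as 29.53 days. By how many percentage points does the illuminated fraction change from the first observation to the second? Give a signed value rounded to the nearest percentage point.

+71 percentage points

θ₁ = 360° × 4.9/29.53 = 59.7°, f₁ = (1 − cos θ₁)/2 = 0.248.
θ₂ = 360° × 12.8/29.53 = 156.0°, f₂ = (1 − cos θ₂)/2 = 0.957.
Change = f₂ − f₁ = +0.709 → +71 percentage points.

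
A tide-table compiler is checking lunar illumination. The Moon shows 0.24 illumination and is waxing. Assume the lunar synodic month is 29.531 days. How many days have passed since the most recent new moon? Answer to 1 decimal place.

cos θ = 1 − 2f = 0.520, giving a principal value of 58.7°.
The Moon is waxing (0°–180°), so θ = 58.7° directly.
Age = 29.531 × 58.7°/360° ≈ 4.81 days.

4.8 days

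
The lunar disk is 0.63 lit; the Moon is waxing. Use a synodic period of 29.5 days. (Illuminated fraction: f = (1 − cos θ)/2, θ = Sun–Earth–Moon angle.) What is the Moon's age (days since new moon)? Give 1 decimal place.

Invert f = (1 − cos θ)/2 to get cos θ = 1 − 2(0.63) = -0.260, hence θ₀ = arccos -0.260 = 105.1°.
Before full moon the principal value applies: θ = 105.1°.
Age = 29.5 × 105.1°/360° ≈ 8.61 days.

8.6 days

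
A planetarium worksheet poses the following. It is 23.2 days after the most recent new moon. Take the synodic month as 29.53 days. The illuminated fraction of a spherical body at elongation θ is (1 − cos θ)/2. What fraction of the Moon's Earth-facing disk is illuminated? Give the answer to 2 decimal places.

0.39

Phase angle: θ = 360°·(23.2 d)/(29.53 d) = 282.8°.
cos 282.8° = 0.222, so f = (1 − 0.222)/2 = 0.389.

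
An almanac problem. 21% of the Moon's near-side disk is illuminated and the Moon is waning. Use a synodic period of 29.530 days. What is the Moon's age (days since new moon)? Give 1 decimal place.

From f = (1 − cos θ)/2: cos θ = 1 − 2×0.21 = 0.580; arccos → 54.5°.
A waning Moon lies in 180°–360°, so θ = 360° − 54.5° = 305.5°.
At 360°/29.530 d per day, 305.5° corresponds to 25.06 days.

25.1 days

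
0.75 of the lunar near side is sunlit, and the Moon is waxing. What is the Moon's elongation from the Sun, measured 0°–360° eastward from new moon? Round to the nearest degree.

120°

Invert f = (1 − cos θ)/2 to get cos θ = 1 − 2(0.75) = -0.500, hence θ₀ = arccos -0.500 = 120.0°.
Before full moon the principal value applies: θ = 120.0°.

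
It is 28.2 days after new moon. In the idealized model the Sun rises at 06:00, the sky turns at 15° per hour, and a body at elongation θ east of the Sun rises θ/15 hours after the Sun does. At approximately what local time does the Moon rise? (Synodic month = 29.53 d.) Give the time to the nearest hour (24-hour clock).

05:00

The Moon has covered 28.2/29.53 of its cycle, so θ ≈ 360° × 28.2/29.53 = 343.8°.
Delay after the Sun = 343.8° / (15°/h) ≈ 22.92 h.
06:00 + 22.92 h ≈ 04:55 → 05:00 to the nearest hour.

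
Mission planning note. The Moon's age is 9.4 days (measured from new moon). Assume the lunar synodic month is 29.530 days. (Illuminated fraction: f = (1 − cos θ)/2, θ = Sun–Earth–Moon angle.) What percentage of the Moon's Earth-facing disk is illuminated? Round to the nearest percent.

The Moon has covered 9.4/29.530 of its cycle, so θ ≈ 360° × 9.4/29.530 = 114.6°.
cos 114.6° = (-0.416), so f = (1 − (-0.416))/2 = 0.708, so 71%.

71%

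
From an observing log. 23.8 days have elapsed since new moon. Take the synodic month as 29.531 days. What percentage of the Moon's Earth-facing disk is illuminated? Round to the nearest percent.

33%

Elongation θ = 360° × 23.8/29.531 ≈ 290.1°.
Illuminated fraction = (1 − cos 290.1°)/2 = (1 − 0.344)/2 ≈ 0.328, so 33%.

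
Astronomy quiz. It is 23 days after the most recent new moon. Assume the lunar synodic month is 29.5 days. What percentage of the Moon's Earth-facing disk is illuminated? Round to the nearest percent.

Elongation θ = 360° × 23/29.5 ≈ 280.7°.
cos 280.7° = 0.185, so f = (1 − 0.185)/2 = 0.407, so 41%.

41%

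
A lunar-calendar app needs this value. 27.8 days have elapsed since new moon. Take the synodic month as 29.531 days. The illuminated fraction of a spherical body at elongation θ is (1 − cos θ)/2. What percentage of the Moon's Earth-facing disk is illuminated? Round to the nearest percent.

3%

The Moon has covered 27.8/29.531 of its cycle, so θ ≈ 360° × 27.8/29.531 = 338.9°.
With cos θ = 0.933, the lit fraction is (1 − 0.933)/2 ≈ 0.034, so 3%.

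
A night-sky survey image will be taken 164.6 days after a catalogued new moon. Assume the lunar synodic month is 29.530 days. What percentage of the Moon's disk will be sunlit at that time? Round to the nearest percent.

164.6 d spans 5 complete synodic months (5 × 29.530 = 147.65 d) plus 16.95 d.
The Moon has covered 16.95/29.530 of its cycle, so θ ≈ 360° × 16.95/29.530 = 206.6°.
Illuminated fraction = (1 − cos 206.6°)/2 = (1 − (-0.894))/2 ≈ 0.947, so 95%.

95%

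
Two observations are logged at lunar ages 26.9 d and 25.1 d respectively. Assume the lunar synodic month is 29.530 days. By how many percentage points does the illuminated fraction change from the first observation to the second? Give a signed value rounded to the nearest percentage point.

+13 percentage points

θ₁ = 360° × 26.9/29.530 = 327.9°, f₁ = (1 − cos θ₁)/2 = 0.076.
θ₂ = 360° × 25.1/29.530 = 306.0°, f₂ = (1 − cos θ₂)/2 = 0.206.
Change = f₂ − f₁ = +0.130 → +13 percentage points.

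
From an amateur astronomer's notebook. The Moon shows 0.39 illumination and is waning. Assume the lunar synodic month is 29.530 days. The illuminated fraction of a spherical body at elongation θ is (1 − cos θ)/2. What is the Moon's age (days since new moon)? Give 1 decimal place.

cos θ = 1 − 2f = 0.220, giving a principal value of 77.3°.
A waning Moon lies in 180°–360°, so θ = 360° − 77.3° = 282.7°.
Age = 29.530 × 282.7°/360° ≈ 23.19 days.

23.2 days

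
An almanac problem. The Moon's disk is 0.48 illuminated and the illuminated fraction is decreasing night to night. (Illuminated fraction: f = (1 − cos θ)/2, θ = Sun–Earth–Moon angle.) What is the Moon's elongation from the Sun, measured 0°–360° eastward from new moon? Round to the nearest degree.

cos θ = 1 − 2f = 0.040, giving a principal value of 87.7°.
Since the Moon is past full (waning), take the reflex angle: θ = 360° − 87.7° = 272.3°.

272°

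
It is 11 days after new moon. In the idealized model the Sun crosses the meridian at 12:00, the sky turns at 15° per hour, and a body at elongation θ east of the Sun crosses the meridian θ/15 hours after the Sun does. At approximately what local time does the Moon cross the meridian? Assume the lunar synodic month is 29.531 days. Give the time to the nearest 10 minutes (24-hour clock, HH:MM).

Elongation θ = 360° × 11/29.531 ≈ 134.1°.
The Moon trails the Sun by θ/15 = 134.1/15 ≈ 8.94 hours.
12:00 + 8.940 h ≈ 20:56 → 21:00 to the nearest ten minutes.

21:00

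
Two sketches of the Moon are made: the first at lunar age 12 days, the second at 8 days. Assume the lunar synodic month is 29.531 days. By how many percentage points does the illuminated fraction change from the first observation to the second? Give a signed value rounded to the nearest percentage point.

First observation: θ = 360°·12/29.531 = 146.3°, so f = 0.916.
Second observation: θ = 97.5°, f = 0.565.
Δf = 0.565 − 0.916 = -0.350, i.e. -35 pp.

-35 pp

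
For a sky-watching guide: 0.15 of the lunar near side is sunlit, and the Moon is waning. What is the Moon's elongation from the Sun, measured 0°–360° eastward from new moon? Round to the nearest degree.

314°

Invert f = (1 − cos θ)/2 to get cos θ = 1 − 2(0.15) = 0.700, hence θ₀ = arccos 0.700 = 45.6°.
A waning Moon lies in 180°–360°, so θ = 360° − 45.6° = 314.4°.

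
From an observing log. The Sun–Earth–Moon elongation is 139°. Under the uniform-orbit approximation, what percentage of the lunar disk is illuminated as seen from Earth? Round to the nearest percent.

88%

Half-versine of 139°: (1 − (-0.755))/2 = 0.877, i.e. 88%.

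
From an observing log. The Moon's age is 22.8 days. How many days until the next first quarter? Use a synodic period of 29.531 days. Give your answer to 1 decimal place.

14.1 days

First quarter occurs at elongation 90°, i.e. at age 29.531 × 90/360 = 7.383 d.
This lunation's first quarter (7.383 d) has passed, so add one period: 36.914 − 22.8 = 14.114 days.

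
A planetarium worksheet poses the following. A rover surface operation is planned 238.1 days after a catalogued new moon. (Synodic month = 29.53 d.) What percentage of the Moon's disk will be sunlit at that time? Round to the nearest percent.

238.1/29.53 = 8.063 lunations, so 8 complete cycles and 1.86 d into the next.
Elongation θ = 360° × 1.86/29.53 ≈ 22.7°.
cos 22.7° = 0.923, so f = (1 − 0.923)/2 = 0.039, so 4%.

4%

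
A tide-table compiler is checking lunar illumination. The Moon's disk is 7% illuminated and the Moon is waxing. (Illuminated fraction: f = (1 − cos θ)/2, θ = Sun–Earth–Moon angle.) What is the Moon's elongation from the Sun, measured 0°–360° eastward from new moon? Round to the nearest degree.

31°

cos θ = 1 − 2f = 0.860, giving a principal value of 30.7°.
The Moon is waxing (0°–180°), so θ = 30.7° directly.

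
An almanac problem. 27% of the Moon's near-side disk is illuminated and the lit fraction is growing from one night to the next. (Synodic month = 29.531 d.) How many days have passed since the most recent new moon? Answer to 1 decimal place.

From f = (1 − cos θ)/2: cos θ = 1 − 2×0.27 = 0.460; arccos → 62.6°.
Waxing ⇒ before full, so θ = 62.6°.
At 360°/29.531 d per day, 62.6° corresponds to 5.14 days.

5.1 days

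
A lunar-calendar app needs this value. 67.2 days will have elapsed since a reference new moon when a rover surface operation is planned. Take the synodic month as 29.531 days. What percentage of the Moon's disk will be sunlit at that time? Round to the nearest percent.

58%

Reduce mod P: 67.2 − 2×29.531 = 8.14 d into the current lunation.
Elongation θ = 360° × 8.14/29.531 ≈ 99.2°.
Illuminated fraction = (1 − cos 99.2°)/2 = (1 − (-0.160))/2 ≈ 0.580, so 58%.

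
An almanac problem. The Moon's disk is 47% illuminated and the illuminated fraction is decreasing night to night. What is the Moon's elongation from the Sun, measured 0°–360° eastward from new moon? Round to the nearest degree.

273°

cos θ = 1 − 2f = 0.060, giving a principal value of 86.6°.
Waning ⇒ past full, so θ = 360° − 86.6° = 273.4°.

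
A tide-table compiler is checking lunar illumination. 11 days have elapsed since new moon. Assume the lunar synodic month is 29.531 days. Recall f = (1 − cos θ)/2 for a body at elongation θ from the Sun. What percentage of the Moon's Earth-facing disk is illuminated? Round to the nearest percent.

85%

Elongation θ = 360° × 11/29.531 ≈ 134.1°.
cos 134.1° = (-0.696), so f = (1 − (-0.696))/2 = 0.848, so 85%.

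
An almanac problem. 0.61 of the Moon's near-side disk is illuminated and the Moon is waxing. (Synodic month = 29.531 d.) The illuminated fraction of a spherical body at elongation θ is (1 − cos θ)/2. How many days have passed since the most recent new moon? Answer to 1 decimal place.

8.4 days

From f = (1 − cos θ)/2: cos θ = 1 − 2×0.61 = -0.220; arccos → 102.7°.
The Moon is waxing (0°–180°), so θ = 102.7° directly.
Age = 29.531 × 102.7°/360° ≈ 8.43 days.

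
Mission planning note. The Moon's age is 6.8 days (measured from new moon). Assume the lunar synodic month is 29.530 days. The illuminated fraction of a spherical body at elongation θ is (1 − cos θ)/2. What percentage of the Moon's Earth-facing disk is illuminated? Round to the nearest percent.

44%

The Moon has covered 6.8/29.530 of its cycle, so θ ≈ 360° × 6.8/29.530 = 82.9°.
Illuminated fraction = (1 − cos 82.9°)/2 = (1 − 0.124)/2 ≈ 0.438, so 44%.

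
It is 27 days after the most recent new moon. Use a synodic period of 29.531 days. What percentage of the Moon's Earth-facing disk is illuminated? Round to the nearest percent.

7%

Phase angle: θ = 360°·(27 d)/(29.531 d) = 329.1°.
cos 329.1° = 0.858, so f = (1 − 0.858)/2 = 0.071, so 7%.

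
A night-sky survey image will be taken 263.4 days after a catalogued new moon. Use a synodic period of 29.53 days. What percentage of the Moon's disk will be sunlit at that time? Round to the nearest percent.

263.4/29.53 = 8.920 lunations, so 8 complete cycles and 27.16 d into the next.
Phase angle: θ = 360°·(27.16 d)/(29.53 d) = 331.1°.
With cos θ = 0.876, the lit fraction is (1 − 0.876)/2 ≈ 0.062, so 6%.

6%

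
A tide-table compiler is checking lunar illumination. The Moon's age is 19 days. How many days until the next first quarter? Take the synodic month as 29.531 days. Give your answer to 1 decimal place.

First quarter is 0.25 of the way through the cycle: age 0.25 × 29.531 = 7.383 d.
Already past this cycle's first quarter; the next is at 7.383 + 29.531 = 36.914 d, so 36.914 − 19 = 17.914 days.

17.9 days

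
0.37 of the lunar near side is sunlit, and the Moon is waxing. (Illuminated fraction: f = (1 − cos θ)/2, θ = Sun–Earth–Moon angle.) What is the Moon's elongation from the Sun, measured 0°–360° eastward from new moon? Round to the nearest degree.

Invert f = (1 − cos θ)/2 to get cos θ = 1 − 2(0.37) = 0.260, hence θ₀ = arccos 0.260 = 74.9°.
Before full moon the principal value applies: θ = 74.9°.

75°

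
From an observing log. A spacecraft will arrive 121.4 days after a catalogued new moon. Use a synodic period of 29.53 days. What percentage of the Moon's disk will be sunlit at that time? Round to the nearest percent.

121.4/29.53 = 4.111 lunations, so 4 complete cycles and 3.28 d into the next.
Elongation θ = 360° × 3.28/29.53 ≈ 40.0°.
With cos θ = 0.766, the lit fraction is (1 − 0.766)/2 ≈ 0.117, so 12%.

12%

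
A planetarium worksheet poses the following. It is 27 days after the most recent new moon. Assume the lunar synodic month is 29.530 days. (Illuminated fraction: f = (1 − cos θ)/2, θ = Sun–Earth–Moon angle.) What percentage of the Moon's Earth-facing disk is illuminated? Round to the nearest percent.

Phase angle: θ = 360°·(27 d)/(29.530 d) = 329.2°.
cos 329.2° = 0.859, so f = (1 − 0.859)/2 = 0.071, so 7%.

7%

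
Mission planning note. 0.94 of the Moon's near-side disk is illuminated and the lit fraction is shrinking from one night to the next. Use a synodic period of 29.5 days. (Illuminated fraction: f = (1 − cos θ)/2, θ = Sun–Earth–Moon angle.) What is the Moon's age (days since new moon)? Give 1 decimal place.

17.1 days

cos θ = 1 − 2f = -0.880, giving a principal value of 151.6°.
A waning Moon lies in 180°–360°, so θ = 360° − 151.6° = 208.4°.
At 360°/29.5 d per day, 208.4° corresponds to 17.07 days.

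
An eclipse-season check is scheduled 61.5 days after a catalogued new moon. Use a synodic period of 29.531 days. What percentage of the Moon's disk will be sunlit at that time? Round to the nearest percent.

7%

Reduce mod P: 61.5 − 2×29.531 = 2.44 d into the current lunation.
The Moon has covered 2.44/29.531 of its cycle, so θ ≈ 360° × 2.44/29.531 = 29.7°.
With cos θ = 0.868, the lit fraction is (1 − 0.868)/2 ≈ 0.066, so 7%.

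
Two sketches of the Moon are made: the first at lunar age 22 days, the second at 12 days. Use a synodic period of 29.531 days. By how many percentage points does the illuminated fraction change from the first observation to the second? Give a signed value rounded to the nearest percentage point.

θ₁ = 360° × 22/29.531 = 268.2°, f₁ = (1 − cos θ₁)/2 = 0.516.
θ₂ = 360° × 12/29.531 = 146.3°, f₂ = (1 − cos θ₂)/2 = 0.916.
Change = f₂ − f₁ = +0.400 → +40 percentage points.

+40 pp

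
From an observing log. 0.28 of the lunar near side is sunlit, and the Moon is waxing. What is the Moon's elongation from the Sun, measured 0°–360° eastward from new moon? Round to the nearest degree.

From f = (1 − cos θ)/2: cos θ = 1 − 2×0.28 = 0.440; arccos → 63.9°.
Before full moon the principal value applies: θ = 63.9°.

64°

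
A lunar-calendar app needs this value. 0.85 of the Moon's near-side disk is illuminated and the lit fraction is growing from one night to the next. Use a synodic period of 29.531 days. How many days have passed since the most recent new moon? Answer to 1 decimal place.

11.0 days

From f = (1 − cos θ)/2: cos θ = 1 − 2×0.85 = -0.700; arccos → 134.4°.
Waxing ⇒ before full, so θ = 134.4°.
At 360°/29.531 d per day, 134.4° corresponds to 11.03 days.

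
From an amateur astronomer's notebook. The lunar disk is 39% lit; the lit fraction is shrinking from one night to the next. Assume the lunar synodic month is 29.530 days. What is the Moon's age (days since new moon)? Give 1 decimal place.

Invert f = (1 − cos θ)/2 to get cos θ = 1 − 2(0.39) = 0.220, hence θ₀ = arccos 0.220 = 77.3°.
Waning ⇒ past full, so θ = 360° − 77.3° = 282.7°.
At 360°/29.530 d per day, 282.7° corresponds to 23.19 days.

23.2 days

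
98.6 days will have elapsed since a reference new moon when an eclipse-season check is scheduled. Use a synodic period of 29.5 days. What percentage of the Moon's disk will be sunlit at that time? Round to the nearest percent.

Reduce mod P: 98.6 − 3×29.5 = 10.10 d into the current lunation.
The Moon has covered 10.10/29.5 of its cycle, so θ ≈ 360° × 10.10/29.5 = 123.3°.
Illuminated fraction = (1 − cos 123.3°)/2 = (1 − (-0.548))/2 ≈ 0.774, so 77%.

77%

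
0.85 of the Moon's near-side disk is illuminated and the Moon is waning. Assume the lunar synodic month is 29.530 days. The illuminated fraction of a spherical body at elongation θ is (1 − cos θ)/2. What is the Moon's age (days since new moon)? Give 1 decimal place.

cos θ = 1 − 2f = -0.700, giving a principal value of 134.4°.
Waning ⇒ past full, so θ = 360° − 134.4° = 225.6°.
At 360°/29.530 d per day, 225.6° corresponds to 18.50 days.

18.5 days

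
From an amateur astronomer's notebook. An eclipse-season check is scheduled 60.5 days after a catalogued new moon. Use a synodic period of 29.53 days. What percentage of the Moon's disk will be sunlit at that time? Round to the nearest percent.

Reduce mod P: 60.5 − 2×29.53 = 1.44 d into the current lunation.
Phase angle: θ = 360°·(1.44 d)/(29.53 d) = 17.6°.
cos 17.6° = 0.953, so f = (1 − 0.953)/2 = 0.023, so 2%.

2%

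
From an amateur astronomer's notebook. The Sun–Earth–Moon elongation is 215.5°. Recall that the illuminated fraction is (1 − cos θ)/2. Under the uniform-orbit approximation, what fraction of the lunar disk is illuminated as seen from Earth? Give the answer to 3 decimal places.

f = (1 − cos 215.5°)/2 = (1 − (-0.814))/2 ≈ 0.907.

0.907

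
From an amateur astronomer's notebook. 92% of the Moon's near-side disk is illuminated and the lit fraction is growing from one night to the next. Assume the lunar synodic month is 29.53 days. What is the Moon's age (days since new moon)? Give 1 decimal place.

cos θ = 1 − 2f = -0.840, giving a principal value of 147.1°.
Before full moon the principal value applies: θ = 147.1°.
Age = 29.53 × 147.1°/360° ≈ 12.07 days.

12.1 days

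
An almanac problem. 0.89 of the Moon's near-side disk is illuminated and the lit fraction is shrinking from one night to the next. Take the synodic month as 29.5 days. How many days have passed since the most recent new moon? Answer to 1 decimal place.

17.9 days

From f = (1 − cos θ)/2: cos θ = 1 − 2×0.89 = -0.780; arccos → 141.3°.
Since the Moon is past full (waning), take the reflex angle: θ = 360° − 141.3° = 218.7°.
That fraction of the synodic month is 218.7/360 × 29.5 d ≈ 17.92 d.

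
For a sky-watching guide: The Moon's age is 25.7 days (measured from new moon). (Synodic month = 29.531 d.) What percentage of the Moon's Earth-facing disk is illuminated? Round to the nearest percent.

The Moon has covered 25.7/29.531 of its cycle, so θ ≈ 360° × 25.7/29.531 = 313.3°.
With cos θ = 0.686, the lit fraction is (1 − 0.686)/2 ≈ 0.157, so 16%.

16%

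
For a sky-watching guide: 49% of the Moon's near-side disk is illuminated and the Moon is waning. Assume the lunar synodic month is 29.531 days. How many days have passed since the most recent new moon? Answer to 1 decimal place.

cos θ = 1 − 2f = 0.020, giving a principal value of 88.9°.
A waning Moon lies in 180°–360°, so θ = 360° − 88.9° = 271.1°.
That fraction of the synodic month is 271.1/360 × 29.531 d ≈ 22.24 d.

22.2 days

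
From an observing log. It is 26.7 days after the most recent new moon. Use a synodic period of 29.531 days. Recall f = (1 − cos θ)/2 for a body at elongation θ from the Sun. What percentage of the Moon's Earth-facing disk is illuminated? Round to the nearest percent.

9%

The Moon has covered 26.7/29.531 of its cycle, so θ ≈ 360° × 26.7/29.531 = 325.5°.
cos 325.5° = 0.824, so f = (1 − 0.824)/2 = 0.088, so 9%.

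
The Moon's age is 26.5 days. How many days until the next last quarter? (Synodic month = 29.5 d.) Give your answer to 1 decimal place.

25.1 days

Last quarter is 0.75 of the way through the cycle: age 0.75 × 29.5 = 22.125 d.
This lunation's last quarter (22.125 d) has passed, so add one period: 51.625 − 26.5 = 25.125 days.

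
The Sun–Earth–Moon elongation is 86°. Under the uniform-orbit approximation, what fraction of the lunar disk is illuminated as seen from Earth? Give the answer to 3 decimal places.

0.465

cos 86° = 0.070, so f = (1 − 0.070)/2 = 0.465.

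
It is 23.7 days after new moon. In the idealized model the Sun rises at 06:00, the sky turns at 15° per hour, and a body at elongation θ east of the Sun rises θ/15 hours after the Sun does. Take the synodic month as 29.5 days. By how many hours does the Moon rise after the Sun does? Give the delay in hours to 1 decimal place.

19.3 h

The Moon has covered 23.7/29.5 of its cycle, so θ ≈ 360° × 23.7/29.5 = 289.2°.
At 15° of sky rotation per hour, 289.2° corresponds to a 19.28 h lag.
So the Moon rises 19.28 h after the Sun.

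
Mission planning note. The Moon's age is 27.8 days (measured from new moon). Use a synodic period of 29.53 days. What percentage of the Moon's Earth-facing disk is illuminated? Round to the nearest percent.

Elongation θ = 360° × 27.8/29.53 ≈ 338.9°.
With cos θ = 0.933, the lit fraction is (1 − 0.933)/2 ≈ 0.033, so 3%.

3%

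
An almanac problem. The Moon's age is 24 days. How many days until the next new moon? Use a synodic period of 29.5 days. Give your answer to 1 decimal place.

One full lunation from the last new moon is 29.5 d; remaining = 29.5 − 24 = 5.500 d.

5.5 days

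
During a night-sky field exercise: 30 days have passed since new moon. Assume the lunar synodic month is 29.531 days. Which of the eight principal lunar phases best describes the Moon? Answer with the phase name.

θ ≈ 360° × 30/29.531 = 366°, which falls in the new moon sector.

new moon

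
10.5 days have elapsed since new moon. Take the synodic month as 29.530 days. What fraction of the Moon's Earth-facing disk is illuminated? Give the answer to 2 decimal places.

0.81

Phase angle: θ = 360°·(10.5 d)/(29.530 d) = 128.0°.
With cos θ = (-0.616), the lit fraction is (1 − (-0.616))/2 ≈ 0.808.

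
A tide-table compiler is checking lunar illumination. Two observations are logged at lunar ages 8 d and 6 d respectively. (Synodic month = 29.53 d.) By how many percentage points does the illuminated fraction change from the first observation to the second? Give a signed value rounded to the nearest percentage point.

-21 percentage points

θ₁ = 360° × 8/29.53 = 97.5°, f₁ = (1 − cos θ₁)/2 = 0.566.
θ₂ = 360° × 6/29.53 = 73.1°, f₂ = (1 − cos θ₂)/2 = 0.355.
Change = f₂ − f₁ = -0.210 → -21 percentage points.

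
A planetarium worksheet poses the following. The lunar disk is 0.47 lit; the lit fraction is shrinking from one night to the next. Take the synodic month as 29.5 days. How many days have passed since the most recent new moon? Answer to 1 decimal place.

From f = (1 − cos θ)/2: cos θ = 1 − 2×0.47 = 0.060; arccos → 86.6°.
A waning Moon lies in 180°–360°, so θ = 360° − 86.6° = 273.4°.
Age = 29.5 × 273.4°/360° ≈ 22.41 days.

22.4 days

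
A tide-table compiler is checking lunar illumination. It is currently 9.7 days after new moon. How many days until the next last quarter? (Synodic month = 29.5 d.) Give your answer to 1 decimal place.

12.4 days

Last quarter is 0.75 of the way through the cycle: age 0.75 × 29.5 = 22.125 d.
So 12.425 days remain (22.125 − 9.7).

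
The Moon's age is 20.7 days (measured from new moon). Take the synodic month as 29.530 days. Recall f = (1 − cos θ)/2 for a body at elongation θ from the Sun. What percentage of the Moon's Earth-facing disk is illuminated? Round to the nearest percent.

Phase angle: θ = 360°·(20.7 d)/(29.530 d) = 252.4°.
cos 252.4° = (-0.303), so f = (1 − (-0.303))/2 = 0.652, so 65%.

65%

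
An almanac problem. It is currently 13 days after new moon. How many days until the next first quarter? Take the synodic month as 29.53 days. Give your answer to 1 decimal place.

First quarter occurs at elongation 90°, i.e. at age 29.53 × 90/360 = 7.383 d.
Already past this cycle's first quarter; the next is at 7.383 + 29.53 = 36.913 d, so 36.913 − 13 = 23.913 days.

23.9 days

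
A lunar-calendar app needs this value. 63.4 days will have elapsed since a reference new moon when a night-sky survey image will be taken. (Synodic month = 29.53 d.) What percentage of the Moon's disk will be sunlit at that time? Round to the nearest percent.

63.4/29.53 = 2.147 lunations, so 2 complete cycles and 4.34 d into the next.
Phase angle: θ = 360°·(4.34 d)/(29.53 d) = 52.9°.
Illuminated fraction = (1 − cos 52.9°)/2 = (1 − 0.603)/2 ≈ 0.198, so 20%.

20%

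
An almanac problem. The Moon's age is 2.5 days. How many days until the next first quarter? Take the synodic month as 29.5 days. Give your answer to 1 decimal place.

First quarter is 0.25 of the way through the cycle: age 0.25 × 29.5 = 7.375 d.
So 4.875 days remain (7.375 − 2.5).

4.9 days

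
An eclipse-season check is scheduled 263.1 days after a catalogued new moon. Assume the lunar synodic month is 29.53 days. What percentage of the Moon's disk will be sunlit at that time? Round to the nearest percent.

Reduce mod P: 263.1 − 8×29.53 = 26.86 d into the current lunation.
The Moon has covered 26.86/29.53 of its cycle, so θ ≈ 360° × 26.86/29.53 = 327.5°.
Illuminated fraction = (1 − cos 327.5°)/2 = (1 − 0.843)/2 ≈ 0.079, so 8%.

8%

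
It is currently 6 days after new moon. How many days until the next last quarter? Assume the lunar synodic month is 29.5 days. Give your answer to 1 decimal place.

Last quarter is 0.75 of the way through the cycle: age 0.75 × 29.5 = 22.125 d.
That is 22.125 − 6 = 16.125 days ahead.

16.1 days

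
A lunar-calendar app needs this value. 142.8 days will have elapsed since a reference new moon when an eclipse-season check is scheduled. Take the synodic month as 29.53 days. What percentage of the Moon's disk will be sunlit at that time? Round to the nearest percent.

24%

Reduce mod P: 142.8 − 4×29.53 = 24.68 d into the current lunation.
The Moon has covered 24.68/29.53 of its cycle, so θ ≈ 360° × 24.68/29.53 = 300.9°.
Illuminated fraction = (1 − cos 300.9°)/2 = (1 − 0.513)/2 ≈ 0.243, so 24%.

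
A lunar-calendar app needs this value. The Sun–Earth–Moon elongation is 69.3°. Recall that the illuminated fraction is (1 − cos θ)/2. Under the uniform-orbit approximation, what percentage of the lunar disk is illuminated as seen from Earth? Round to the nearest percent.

32%

cos 69.3° = 0.353, so f = (1 − 0.353)/2 = 0.323, i.e. 32%.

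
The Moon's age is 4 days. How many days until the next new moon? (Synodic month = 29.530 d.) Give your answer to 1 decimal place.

The next new moon completes the synodic month: 29.530 − 4 = 25.530 days.

25.5 days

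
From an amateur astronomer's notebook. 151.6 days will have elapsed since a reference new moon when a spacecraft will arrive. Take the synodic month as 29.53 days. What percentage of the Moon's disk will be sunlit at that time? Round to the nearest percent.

17%

151.6/29.53 = 5.134 lunations, so 5 complete cycles and 3.95 d into the next.
The Moon has covered 3.95/29.53 of its cycle, so θ ≈ 360° × 3.95/29.53 = 48.2°.
With cos θ = 0.667, the lit fraction is (1 − 0.667)/2 ≈ 0.166, so 17%.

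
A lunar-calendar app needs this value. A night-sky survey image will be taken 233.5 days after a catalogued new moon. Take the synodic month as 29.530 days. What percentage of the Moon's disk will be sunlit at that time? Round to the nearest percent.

8%

233.5 d spans 7 complete synodic months (7 × 29.530 = 206.71 d) plus 26.79 d.
Elongation θ = 360° × 26.79/29.530 ≈ 326.6°.
With cos θ = 0.835, the lit fraction is (1 − 0.835)/2 ≈ 0.083, so 8%.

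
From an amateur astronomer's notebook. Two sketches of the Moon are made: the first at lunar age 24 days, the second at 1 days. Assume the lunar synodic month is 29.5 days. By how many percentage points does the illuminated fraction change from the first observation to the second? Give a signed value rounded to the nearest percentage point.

θ₁ = 360° × 24/29.5 = 292.9°, f₁ = (1 − cos θ₁)/2 = 0.306.
θ₂ = 360° × 1/29.5 = 12.2°, f₂ = (1 − cos θ₂)/2 = 0.011.
Change = f₂ − f₁ = -0.294 → -29 percentage points.

-29 percentage points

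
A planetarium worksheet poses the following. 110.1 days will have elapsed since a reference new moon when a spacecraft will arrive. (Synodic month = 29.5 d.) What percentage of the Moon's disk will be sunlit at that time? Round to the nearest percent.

Reduce mod P: 110.1 − 3×29.5 = 21.60 d into the current lunation.
The Moon has covered 21.60/29.5 of its cycle, so θ ≈ 360° × 21.60/29.5 = 263.6°.
cos 263.6° = (-0.112), so f = (1 − (-0.112))/2 = 0.556, so 56%.

56%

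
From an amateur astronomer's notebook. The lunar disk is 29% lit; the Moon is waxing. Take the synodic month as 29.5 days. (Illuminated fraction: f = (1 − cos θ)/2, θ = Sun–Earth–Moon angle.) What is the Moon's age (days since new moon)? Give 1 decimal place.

Invert f = (1 − cos θ)/2 to get cos θ = 1 − 2(0.29) = 0.420, hence θ₀ = arccos 0.420 = 65.2°.
The Moon is waxing (0°–180°), so θ = 65.2° directly.
That fraction of the synodic month is 65.2/360 × 29.5 d ≈ 5.34 d.

5.3 days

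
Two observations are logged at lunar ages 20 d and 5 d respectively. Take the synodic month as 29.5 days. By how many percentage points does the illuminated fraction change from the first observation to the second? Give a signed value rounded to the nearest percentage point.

θ₁ = 360° × 20/29.5 = 244.1°, f₁ = (1 − cos θ₁)/2 = 0.719.
θ₂ = 360° × 5/29.5 = 61.0°, f₂ = (1 − cos θ₂)/2 = 0.258.
Change = f₂ − f₁ = -0.461 → -46 percentage points.

-46 percentage points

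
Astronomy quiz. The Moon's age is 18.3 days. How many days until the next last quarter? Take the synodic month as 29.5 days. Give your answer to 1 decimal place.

Last quarter occurs at elongation 270°, i.e. at age 29.5 × 270/360 = 22.125 d.
That is 22.125 − 18.3 = 3.825 days ahead.

3.8 days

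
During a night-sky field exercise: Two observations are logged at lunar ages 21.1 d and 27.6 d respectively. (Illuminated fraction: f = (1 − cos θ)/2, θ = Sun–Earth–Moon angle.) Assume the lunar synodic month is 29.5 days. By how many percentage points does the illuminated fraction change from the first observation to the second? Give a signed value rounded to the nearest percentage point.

First observation: θ = 360°·21.1/29.5 = 257.5°, so f = 0.608.
Second observation: θ = 336.8°, f = 0.040.
Δf = 0.040 − 0.608 = -0.568, i.e. -57 pp.

-57 pp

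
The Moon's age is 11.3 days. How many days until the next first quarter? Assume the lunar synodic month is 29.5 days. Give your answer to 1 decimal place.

25.6 days

First quarter is 0.25 of the way through the cycle: age 0.25 × 29.5 = 7.375 d.
Already past this cycle's first quarter; the next is at 7.375 + 29.5 = 36.875 d, so 36.875 − 11.3 = 25.575 days.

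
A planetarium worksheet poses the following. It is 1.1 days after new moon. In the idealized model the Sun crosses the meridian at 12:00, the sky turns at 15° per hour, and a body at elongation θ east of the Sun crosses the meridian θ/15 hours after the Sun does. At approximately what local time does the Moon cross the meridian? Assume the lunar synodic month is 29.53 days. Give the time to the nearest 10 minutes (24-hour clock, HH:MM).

The Moon has covered 1.1/29.53 of its cycle, so θ ≈ 360° × 1.1/29.53 = 13.4°.
The Moon trails the Sun by θ/15 = 13.4/15 ≈ 0.89 hours.
12:00 + 0.894 h ≈ 12:54 → 12:50 to the nearest ten minutes.

12:50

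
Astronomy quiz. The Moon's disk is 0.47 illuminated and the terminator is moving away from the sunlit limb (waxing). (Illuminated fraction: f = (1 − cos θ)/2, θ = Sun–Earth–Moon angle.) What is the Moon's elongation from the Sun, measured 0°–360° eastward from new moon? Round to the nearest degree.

cos θ = 1 − 2f = 0.060, giving a principal value of 86.6°.
Before full moon the principal value applies: θ = 86.6°.

87°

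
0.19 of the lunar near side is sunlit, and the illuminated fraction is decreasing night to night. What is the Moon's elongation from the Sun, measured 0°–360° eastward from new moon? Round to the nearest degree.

cos θ = 1 − 2f = 0.620, giving a principal value of 51.7°.
A waning Moon lies in 180°–360°, so θ = 360° − 51.7° = 308.3°.

308°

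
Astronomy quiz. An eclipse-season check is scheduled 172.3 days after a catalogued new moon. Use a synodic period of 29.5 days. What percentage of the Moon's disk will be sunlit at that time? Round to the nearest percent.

23%

172.3/29.5 = 5.841 lunations, so 5 complete cycles and 24.80 d into the next.
Elongation θ = 360° × 24.80/29.5 ≈ 302.6°.
Illuminated fraction = (1 − cos 302.6°)/2 = (1 − 0.539)/2 ≈ 0.230, so 23%.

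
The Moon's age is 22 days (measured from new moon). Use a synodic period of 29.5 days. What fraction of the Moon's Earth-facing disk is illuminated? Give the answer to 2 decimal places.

Elongation θ = 360° × 22/29.5 ≈ 268.5°.
Illuminated fraction = (1 − cos 268.5°)/2 = (1 − (-0.027))/2 ≈ 0.513.

0.51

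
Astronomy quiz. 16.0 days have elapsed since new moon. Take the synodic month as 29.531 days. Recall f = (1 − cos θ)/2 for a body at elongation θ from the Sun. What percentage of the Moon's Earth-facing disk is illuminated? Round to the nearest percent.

The Moon has covered 16.0/29.531 of its cycle, so θ ≈ 360° × 16.0/29.531 = 195.0°.
Illuminated fraction = (1 − cos 195.0°)/2 = (1 − (-0.966))/2 ≈ 0.983, so 98%.

98%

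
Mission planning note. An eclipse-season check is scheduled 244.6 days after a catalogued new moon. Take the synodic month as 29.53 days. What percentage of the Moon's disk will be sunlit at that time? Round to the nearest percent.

Reduce mod P: 244.6 − 8×29.53 = 8.36 d into the current lunation.
The Moon has covered 8.36/29.53 of its cycle, so θ ≈ 360° × 8.36/29.53 = 101.9°.
Illuminated fraction = (1 − cos 101.9°)/2 = (1 − (-0.206))/2 ≈ 0.603, so 60%.

60%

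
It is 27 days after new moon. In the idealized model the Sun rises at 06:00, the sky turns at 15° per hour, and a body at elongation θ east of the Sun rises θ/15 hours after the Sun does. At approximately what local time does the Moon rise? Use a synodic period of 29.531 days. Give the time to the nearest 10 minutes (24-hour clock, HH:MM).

04:00

Phase angle: θ = 360°·(27 d)/(29.531 d) = 329.1°.
Delay after the Sun = 329.1° / (15°/h) ≈ 21.94 h.
06:00 + 21.943 h ≈ 03:57 → 04:00 to the nearest ten minutes.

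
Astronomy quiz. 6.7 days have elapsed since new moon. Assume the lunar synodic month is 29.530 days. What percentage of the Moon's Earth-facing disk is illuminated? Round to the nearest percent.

The Moon has covered 6.7/29.530 of its cycle, so θ ≈ 360° × 6.7/29.530 = 81.7°.
cos 81.7° = 0.145, so f = (1 − 0.145)/2 = 0.428, so 43%.

43%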